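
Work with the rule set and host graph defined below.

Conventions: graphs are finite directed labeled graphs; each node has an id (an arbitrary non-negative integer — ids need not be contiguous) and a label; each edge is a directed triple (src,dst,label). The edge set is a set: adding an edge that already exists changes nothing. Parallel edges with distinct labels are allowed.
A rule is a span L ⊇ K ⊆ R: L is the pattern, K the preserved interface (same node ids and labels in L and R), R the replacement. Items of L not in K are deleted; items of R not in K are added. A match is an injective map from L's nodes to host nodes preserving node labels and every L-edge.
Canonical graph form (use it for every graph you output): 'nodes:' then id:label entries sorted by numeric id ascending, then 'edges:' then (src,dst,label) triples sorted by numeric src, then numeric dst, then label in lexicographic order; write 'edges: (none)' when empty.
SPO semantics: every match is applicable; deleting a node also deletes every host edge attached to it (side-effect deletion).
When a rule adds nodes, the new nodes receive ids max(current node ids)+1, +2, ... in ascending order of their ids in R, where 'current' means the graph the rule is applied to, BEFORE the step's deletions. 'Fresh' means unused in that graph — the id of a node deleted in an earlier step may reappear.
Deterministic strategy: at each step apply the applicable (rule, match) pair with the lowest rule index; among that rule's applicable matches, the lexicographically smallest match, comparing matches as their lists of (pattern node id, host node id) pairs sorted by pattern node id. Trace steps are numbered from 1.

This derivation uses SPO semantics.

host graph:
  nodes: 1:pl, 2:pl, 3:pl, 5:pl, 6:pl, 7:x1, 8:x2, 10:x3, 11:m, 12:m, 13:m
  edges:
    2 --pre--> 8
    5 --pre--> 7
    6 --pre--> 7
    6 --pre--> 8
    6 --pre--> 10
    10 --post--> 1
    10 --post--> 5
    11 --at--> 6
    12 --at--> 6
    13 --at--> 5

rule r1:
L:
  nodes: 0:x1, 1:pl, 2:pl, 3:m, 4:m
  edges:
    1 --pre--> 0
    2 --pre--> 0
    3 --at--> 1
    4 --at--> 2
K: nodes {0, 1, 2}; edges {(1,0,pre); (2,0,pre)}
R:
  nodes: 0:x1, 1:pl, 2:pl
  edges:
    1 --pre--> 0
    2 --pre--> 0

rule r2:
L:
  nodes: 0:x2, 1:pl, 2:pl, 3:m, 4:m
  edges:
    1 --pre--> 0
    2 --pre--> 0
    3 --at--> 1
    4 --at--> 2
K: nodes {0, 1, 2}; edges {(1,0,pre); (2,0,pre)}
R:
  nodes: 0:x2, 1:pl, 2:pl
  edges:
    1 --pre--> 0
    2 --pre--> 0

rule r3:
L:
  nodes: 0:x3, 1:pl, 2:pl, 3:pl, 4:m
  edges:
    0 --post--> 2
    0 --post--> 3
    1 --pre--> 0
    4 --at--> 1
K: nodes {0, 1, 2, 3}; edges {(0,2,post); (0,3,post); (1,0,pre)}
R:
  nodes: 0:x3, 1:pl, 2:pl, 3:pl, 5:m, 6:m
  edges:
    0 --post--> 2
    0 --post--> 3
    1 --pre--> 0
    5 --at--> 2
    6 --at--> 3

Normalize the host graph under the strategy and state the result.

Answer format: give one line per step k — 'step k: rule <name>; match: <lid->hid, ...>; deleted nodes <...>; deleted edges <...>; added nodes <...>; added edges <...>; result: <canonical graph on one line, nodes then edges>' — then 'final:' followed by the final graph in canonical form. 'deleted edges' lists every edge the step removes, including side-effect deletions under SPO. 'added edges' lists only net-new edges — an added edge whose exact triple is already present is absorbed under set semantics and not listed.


step 1: rule r1; match: 0->7, 1->5, 2->6, 3->13, 4->11; deleted nodes 11, 13; deleted edges (11,6,at); (13,5,at); added nodes (none); added edges (none); result: nodes: 1:pl, 2:pl, 3:pl, 5:pl, 6:pl, 7:x1, 8:x2, 10:x3, 12:m edges: (2,8,pre); (5,7,pre); (6,7,pre); (6,8,pre); (6,10,pre); (10,1,post); (10,5,post); (12,6,at)
step 2: rule r3; match: 0->10, 1->6, 2->1, 3->5, 4->12; deleted nodes 12; deleted edges (12,6,at); added nodes 13, 14; added edges (13,1,at); (14,5,at); result: nodes: 1:pl, 2:pl, 3:pl, 5:pl, 6:pl, 7:x1, 8:x2, 10:x3, 13:m, 14:m edges: (2,8,pre); (5,7,pre); (6,7,pre); (6,8,pre); (6,10,pre); (10,1,post); (10,5,post); (13,1,at); (14,5,at)
final:
nodes: 1:pl, 2:pl, 3:pl, 5:pl, 6:pl, 7:x1, 8:x2, 10:x3, 13:m, 14:m
edges: (2,8,pre); (5,7,pre); (6,7,pre); (6,8,pre); (6,10,pre); (10,1,post); (10,5,post); (13,1,at); (14,5,at)


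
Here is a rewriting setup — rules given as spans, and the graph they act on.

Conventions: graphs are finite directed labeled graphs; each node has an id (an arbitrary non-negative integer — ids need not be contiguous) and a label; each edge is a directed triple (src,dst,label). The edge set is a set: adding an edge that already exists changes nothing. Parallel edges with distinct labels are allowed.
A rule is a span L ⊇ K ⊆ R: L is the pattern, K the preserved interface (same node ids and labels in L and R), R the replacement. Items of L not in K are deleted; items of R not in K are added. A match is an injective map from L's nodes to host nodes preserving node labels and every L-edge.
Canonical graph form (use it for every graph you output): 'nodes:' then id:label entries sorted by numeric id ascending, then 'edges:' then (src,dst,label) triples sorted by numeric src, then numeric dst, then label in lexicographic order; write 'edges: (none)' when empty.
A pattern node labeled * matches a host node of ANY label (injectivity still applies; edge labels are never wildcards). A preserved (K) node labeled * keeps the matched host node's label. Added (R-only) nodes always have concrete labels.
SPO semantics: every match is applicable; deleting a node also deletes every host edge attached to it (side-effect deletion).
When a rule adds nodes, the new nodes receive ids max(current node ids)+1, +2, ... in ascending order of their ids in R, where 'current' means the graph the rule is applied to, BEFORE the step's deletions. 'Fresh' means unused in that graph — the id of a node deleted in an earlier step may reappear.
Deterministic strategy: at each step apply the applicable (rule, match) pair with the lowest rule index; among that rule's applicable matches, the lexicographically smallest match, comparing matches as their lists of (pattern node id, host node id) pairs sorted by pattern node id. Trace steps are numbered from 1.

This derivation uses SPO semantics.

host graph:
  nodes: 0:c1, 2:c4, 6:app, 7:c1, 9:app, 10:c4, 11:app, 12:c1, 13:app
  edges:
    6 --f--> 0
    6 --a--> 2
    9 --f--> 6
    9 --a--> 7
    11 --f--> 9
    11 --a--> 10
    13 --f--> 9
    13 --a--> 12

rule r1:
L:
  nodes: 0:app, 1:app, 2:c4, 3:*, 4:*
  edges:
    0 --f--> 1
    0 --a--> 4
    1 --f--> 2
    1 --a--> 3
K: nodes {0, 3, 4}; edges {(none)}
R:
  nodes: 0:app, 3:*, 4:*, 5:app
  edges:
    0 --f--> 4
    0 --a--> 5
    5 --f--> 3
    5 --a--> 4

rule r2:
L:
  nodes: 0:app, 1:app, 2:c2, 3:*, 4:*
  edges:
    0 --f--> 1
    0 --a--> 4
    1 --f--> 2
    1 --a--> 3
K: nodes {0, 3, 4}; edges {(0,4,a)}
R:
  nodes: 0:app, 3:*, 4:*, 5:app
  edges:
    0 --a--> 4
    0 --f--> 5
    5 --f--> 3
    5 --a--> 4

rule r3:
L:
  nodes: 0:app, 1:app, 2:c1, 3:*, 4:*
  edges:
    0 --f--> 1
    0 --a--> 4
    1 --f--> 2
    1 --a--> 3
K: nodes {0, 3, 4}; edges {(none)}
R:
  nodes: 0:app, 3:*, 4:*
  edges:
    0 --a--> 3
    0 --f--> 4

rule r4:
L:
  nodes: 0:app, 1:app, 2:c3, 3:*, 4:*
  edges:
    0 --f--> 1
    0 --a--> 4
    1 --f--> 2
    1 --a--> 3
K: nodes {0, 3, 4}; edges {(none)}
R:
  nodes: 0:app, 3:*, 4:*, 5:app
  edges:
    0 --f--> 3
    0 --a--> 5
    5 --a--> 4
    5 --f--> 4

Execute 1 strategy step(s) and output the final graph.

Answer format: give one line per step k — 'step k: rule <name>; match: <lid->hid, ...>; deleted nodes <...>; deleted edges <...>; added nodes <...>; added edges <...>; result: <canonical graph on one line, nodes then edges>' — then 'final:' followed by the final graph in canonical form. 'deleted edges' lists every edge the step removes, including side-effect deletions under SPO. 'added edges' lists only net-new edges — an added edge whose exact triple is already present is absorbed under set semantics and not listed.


step 1: rule r3; match: 0->9, 1->6, 2->0, 3->2, 4->7; deleted nodes 0, 6; deleted edges (6,0,f); (6,2,a); (9,6,f); (9,7,a); added nodes (none); added edges (9,2,a); (9,7,f); result: nodes: 2:c4, 7:c1, 9:app, 10:c4, 11:app, 12:c1, 13:app edges: (9,2,a); (9,7,f); (11,9,f); (11,10,a); (13,9,f); (13,12,a)
final:
nodes: 2:c4, 7:c1, 9:app, 10:c4, 11:app, 12:c1, 13:app
edges: (9,2,a); (9,7,f); (11,9,f); (11,10,a); (13,9,f); (13,12,a)


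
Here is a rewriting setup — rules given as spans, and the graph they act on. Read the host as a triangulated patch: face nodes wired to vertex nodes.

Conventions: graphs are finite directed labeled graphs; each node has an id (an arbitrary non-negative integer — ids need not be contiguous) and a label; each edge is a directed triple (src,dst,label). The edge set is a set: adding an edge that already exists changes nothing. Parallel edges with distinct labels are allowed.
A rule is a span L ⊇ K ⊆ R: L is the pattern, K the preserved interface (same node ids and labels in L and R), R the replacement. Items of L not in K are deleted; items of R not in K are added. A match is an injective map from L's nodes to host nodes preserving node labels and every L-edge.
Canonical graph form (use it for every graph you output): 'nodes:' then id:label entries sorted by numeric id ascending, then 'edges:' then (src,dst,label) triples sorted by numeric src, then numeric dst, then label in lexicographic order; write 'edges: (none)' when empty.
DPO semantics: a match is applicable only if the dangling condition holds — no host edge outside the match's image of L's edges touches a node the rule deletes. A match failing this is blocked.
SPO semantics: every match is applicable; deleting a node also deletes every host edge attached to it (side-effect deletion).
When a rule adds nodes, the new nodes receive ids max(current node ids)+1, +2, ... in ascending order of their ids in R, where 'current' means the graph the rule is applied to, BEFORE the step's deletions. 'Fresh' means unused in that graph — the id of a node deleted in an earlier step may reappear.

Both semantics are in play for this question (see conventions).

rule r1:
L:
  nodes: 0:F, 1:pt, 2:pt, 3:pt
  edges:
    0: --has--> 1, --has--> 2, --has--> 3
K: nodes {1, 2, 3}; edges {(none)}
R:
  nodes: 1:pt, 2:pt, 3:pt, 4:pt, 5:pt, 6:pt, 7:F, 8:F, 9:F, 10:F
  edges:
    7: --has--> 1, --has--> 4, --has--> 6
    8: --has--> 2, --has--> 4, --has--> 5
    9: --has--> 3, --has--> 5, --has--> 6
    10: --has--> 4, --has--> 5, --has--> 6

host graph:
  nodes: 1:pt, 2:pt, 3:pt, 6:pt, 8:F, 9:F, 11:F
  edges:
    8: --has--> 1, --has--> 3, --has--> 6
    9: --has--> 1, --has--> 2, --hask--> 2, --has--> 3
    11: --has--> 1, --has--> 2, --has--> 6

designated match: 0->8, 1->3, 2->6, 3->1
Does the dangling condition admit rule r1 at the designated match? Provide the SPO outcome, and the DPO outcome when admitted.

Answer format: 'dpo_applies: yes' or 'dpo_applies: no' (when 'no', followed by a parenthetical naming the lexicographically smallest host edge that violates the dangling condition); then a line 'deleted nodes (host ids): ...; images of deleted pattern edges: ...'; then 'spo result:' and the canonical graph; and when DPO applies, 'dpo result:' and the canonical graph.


dpo_applies: yes
deleted nodes (host ids): 8; images of deleted pattern edges: (8,1,has); (8,3,has); (8,6,has)
spo result:
nodes: 1:pt, 2:pt, 3:pt, 6:pt, 9:F, 11:F, 12:pt, 13:pt, 14:pt, 15:F, 16:F, 17:F, 18:F
edges: (9,1,has); (9,2,has); (9,2,hask); (9,3,has); (11,1,has); (11,2,has); (11,6,has); (15,3,has); (15,12,has); (15,14,has); (16,6,has); (16,12,has); (16,13,has); (17,1,has); (17,13,has); (17,14,has); (18,12,has); (18,13,has); (18,14,has)
dpo result:
nodes: 1:pt, 2:pt, 3:pt, 6:pt, 9:F, 11:F, 12:pt, 13:pt, 14:pt, 15:F, 16:F, 17:F, 18:F
edges: (9,1,has); (9,2,has); (9,2,hask); (9,3,has); (11,1,has); (11,2,has); (11,6,has); (15,3,has); (15,12,has); (15,14,has); (16,6,has); (16,12,has); (16,13,has); (17,1,has); (17,13,has); (17,14,has); (18,12,has); (18,13,has); (18,14,has)


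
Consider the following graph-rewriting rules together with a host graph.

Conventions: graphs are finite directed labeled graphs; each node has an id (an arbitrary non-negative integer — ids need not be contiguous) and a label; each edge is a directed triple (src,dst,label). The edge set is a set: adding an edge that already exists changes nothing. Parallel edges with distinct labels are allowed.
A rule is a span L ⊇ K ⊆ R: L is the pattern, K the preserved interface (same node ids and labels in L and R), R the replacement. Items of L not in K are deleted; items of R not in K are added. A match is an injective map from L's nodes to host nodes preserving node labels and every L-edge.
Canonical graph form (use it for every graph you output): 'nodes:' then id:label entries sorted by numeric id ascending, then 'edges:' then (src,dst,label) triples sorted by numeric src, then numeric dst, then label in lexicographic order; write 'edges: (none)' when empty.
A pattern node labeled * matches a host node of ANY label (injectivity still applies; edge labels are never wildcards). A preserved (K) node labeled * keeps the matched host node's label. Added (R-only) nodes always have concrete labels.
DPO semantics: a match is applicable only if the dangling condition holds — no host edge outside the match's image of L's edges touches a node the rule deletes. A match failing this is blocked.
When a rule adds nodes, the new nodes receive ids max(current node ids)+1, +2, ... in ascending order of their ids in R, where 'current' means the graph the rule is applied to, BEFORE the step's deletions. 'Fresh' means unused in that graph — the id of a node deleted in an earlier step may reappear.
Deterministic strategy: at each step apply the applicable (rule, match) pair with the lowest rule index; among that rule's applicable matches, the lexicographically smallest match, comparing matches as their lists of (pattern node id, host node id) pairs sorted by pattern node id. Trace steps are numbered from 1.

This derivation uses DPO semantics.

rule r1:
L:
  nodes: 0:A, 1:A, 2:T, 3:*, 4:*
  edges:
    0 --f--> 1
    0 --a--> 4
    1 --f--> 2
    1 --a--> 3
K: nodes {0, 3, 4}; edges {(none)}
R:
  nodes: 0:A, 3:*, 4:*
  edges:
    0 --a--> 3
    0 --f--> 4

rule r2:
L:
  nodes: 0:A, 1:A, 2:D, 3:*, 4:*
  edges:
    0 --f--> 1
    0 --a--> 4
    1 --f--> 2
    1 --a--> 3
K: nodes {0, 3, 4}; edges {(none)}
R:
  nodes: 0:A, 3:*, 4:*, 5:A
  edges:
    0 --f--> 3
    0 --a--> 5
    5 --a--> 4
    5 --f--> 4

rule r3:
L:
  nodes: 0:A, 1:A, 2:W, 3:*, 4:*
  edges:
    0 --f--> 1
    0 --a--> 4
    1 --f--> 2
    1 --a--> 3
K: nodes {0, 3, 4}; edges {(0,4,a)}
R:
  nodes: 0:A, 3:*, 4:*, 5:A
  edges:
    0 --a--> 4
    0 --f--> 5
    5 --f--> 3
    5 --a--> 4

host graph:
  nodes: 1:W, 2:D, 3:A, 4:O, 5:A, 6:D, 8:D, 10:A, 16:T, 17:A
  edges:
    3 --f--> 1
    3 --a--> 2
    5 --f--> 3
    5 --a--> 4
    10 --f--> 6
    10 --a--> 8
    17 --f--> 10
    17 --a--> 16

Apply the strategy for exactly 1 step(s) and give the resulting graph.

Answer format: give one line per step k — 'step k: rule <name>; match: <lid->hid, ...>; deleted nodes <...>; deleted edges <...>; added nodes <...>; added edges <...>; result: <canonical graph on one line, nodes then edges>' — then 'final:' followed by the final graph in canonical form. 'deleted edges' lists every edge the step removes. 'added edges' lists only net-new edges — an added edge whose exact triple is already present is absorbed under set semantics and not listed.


step 1: rule r2; match: 0->17, 1->10, 2->6, 3->8, 4->16; deleted nodes 6, 10; deleted edges (10,6,f); (10,8,a); (17,10,f); (17,16,a); added nodes 18; added edges (17,8,f); (17,18,a); (18,16,a); (18,16,f); result: nodes: 1:W, 2:D, 3:A, 4:O, 5:A, 8:D, 16:T, 17:A, 18:A edges: (3,1,f); (3,2,a); (5,3,f); (5,4,a); (17,8,f); (17,18,a); (18,16,a); (18,16,f)
final:
nodes: 1:W, 2:D, 3:A, 4:O, 5:A, 8:D, 16:T, 17:A, 18:A
edges: (3,1,f); (3,2,a); (5,3,f); (5,4,a); (17,8,f); (17,18,a); (18,16,a); (18,16,f)


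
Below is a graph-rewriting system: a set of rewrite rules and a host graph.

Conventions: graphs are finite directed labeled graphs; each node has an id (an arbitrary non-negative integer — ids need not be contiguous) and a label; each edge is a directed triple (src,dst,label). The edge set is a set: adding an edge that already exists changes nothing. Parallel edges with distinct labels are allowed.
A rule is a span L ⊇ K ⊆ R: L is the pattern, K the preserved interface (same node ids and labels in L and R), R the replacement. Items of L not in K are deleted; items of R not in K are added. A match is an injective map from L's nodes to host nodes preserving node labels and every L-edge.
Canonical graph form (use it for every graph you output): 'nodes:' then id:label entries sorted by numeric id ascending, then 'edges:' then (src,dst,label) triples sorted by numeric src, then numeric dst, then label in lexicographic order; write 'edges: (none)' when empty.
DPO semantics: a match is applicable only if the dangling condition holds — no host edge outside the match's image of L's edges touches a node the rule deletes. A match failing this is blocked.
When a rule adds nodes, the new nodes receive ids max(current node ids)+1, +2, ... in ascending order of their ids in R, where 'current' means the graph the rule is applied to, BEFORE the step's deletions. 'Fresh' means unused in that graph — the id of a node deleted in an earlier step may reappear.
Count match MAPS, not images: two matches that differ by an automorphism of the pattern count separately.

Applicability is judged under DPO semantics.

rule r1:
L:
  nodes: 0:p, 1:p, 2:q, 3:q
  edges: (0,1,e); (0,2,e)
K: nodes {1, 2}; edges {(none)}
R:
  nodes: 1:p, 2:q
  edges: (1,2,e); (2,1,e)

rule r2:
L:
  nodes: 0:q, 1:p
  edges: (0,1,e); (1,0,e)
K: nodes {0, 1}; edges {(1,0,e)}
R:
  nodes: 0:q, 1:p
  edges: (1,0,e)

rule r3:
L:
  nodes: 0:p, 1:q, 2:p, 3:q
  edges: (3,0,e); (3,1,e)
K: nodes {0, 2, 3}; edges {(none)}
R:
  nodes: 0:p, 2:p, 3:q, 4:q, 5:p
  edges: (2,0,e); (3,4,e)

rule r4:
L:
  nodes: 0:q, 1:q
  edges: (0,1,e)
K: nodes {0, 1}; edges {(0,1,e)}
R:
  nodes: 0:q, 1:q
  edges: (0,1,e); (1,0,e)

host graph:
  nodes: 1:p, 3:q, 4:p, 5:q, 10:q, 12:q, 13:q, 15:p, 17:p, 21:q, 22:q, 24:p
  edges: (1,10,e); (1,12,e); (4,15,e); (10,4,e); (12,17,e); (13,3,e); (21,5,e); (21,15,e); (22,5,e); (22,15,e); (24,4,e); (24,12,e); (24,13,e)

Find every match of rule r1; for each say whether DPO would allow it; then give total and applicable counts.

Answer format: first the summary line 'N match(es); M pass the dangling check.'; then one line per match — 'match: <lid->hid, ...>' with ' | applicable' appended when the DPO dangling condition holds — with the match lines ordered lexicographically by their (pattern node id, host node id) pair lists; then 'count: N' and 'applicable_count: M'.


12 match(es); 0 pass the dangling check.
match: 0->24, 1->4, 2->12, 3->3
match: 0->24, 1->4, 2->12, 3->5
match: 0->24, 1->4, 2->12, 3->10
match: 0->24, 1->4, 2->12, 3->13
match: 0->24, 1->4, 2->12, 3->21
match: 0->24, 1->4, 2->12, 3->22
match: 0->24, 1->4, 2->13, 3->3
match: 0->24, 1->4, 2->13, 3->5
match: 0->24, 1->4, 2->13, 3->10
match: 0->24, 1->4, 2->13, 3->12
match: 0->24, 1->4, 2->13, 3->21
match: 0->24, 1->4, 2->13, 3->22
count: 12
applicable_count: 0


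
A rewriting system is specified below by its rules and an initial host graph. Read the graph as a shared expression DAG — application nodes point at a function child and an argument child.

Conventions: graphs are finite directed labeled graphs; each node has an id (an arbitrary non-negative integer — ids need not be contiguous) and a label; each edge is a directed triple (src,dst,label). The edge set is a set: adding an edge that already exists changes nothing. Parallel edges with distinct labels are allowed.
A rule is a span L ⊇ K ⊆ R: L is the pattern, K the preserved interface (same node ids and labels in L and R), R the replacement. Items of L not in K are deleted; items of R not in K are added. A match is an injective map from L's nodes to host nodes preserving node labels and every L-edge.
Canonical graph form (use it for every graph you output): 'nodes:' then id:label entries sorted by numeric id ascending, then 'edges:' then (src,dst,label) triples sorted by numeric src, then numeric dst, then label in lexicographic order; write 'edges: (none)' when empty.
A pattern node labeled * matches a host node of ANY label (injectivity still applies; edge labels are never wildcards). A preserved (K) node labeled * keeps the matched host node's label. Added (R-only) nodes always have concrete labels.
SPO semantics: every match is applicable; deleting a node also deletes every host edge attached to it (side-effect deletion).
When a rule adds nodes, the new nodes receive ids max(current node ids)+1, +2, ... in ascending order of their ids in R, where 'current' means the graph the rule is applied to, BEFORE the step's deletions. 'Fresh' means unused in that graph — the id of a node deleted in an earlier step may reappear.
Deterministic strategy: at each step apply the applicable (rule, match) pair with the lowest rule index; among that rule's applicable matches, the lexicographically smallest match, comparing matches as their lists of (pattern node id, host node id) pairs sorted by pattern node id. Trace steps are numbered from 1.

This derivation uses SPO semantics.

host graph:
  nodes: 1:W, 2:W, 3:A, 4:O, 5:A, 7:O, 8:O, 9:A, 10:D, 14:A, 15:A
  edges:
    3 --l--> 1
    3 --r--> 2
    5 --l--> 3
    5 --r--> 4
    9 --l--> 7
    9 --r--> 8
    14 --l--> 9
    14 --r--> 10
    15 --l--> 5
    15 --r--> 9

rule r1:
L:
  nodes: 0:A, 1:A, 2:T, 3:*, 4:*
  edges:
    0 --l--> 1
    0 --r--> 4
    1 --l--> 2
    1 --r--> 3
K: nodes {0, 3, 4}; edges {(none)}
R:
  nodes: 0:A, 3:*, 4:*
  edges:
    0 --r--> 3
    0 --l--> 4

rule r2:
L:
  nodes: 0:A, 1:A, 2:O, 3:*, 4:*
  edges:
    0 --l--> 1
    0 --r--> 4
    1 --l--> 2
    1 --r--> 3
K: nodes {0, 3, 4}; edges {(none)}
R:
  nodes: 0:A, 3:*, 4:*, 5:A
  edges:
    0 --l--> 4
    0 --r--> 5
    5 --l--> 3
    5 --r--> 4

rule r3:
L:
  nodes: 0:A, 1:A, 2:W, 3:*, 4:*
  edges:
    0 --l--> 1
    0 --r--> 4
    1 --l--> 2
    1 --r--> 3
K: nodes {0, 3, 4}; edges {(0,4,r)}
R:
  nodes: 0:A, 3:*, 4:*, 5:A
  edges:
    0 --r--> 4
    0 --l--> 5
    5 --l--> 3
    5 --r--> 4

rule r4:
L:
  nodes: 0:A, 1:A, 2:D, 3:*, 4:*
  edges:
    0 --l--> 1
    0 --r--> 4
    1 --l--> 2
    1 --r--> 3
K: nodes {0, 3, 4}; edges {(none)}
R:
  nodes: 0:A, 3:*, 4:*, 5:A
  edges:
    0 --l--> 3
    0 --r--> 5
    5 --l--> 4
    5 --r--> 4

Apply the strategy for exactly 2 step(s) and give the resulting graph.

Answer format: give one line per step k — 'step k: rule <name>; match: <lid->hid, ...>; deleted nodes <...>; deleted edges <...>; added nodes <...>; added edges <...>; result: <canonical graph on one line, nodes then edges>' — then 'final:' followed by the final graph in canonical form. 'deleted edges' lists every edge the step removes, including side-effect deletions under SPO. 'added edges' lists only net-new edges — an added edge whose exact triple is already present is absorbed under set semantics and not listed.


step 1: rule r2; match: 0->14, 1->9, 2->7, 3->8, 4->10; deleted nodes 7, 9; deleted edges (9,7,l); (9,8,r); (14,9,l); (14,10,r); (15,9,r); added nodes 16; added edges (14,10,l); (14,16,r); (16,8,l); (16,10,r); result: nodes: 1:W, 2:W, 3:A, 4:O, 5:A, 8:O, 10:D, 14:A, 15:A, 16:A edges: (3,1,l); (3,2,r); (5,3,l); (5,4,r); (14,10,l); (14,16,r); (15,5,l); (16,8,l); (16,10,r)
step 2: rule r3; match: 0->5, 1->3, 2->1, 3->2, 4->4; deleted nodes 1, 3; deleted edges (3,1,l); (3,2,r); (5,3,l); added nodes 17; added edges (5,17,l); (17,2,l); (17,4,r); result: nodes: 2:W, 4:O, 5:A, 8:O, 10:D, 14:A, 15:A, 16:A, 17:A edges: (5,4,r); (5,17,l); (14,10,l); (14,16,r); (15,5,l); (16,8,l); (16,10,r); (17,2,l); (17,4,r)
final:
nodes: 2:W, 4:O, 5:A, 8:O, 10:D, 14:A, 15:A, 16:A, 17:A
edges: (5,4,r); (5,17,l); (14,10,l); (14,16,r); (15,5,l); (16,8,l); (16,10,r); (17,2,l); (17,4,r)


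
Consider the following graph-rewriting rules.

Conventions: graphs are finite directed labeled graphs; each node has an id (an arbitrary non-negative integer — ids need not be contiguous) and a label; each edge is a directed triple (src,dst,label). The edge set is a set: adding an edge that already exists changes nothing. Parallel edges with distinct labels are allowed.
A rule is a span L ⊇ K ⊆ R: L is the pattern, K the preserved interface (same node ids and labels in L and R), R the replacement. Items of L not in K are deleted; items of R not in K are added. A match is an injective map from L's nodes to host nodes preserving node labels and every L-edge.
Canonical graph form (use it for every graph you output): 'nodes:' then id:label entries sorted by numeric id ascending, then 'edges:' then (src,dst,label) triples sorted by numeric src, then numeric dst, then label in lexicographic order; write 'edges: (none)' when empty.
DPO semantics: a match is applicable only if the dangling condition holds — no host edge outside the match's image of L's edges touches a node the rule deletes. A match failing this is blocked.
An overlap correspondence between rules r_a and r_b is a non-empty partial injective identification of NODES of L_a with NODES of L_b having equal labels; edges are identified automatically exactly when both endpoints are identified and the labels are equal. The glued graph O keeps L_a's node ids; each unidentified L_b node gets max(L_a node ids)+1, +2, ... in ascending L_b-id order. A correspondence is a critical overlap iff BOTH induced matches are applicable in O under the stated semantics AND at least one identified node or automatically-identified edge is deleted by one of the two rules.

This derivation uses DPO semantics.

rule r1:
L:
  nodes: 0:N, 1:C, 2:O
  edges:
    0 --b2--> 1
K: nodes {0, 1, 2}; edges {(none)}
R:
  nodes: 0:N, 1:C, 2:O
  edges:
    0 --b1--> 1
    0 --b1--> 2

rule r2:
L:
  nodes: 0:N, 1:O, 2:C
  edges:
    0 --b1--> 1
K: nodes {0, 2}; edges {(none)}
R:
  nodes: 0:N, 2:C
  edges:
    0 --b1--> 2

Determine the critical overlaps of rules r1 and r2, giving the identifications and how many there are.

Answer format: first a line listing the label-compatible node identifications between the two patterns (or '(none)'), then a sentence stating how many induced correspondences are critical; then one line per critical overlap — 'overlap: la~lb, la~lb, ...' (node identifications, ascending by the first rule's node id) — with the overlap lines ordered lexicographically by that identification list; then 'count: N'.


label-compatible node identifications between L(r1) and L(r2): 0~0, 1~2, 2~1
4 of the induced correspondences are critical overlaps of r1 and r2.
overlap: 0~0, 1~2, 2~1
overlap: 0~0, 2~1
overlap: 1~2, 2~1
overlap: 2~1
count: 4


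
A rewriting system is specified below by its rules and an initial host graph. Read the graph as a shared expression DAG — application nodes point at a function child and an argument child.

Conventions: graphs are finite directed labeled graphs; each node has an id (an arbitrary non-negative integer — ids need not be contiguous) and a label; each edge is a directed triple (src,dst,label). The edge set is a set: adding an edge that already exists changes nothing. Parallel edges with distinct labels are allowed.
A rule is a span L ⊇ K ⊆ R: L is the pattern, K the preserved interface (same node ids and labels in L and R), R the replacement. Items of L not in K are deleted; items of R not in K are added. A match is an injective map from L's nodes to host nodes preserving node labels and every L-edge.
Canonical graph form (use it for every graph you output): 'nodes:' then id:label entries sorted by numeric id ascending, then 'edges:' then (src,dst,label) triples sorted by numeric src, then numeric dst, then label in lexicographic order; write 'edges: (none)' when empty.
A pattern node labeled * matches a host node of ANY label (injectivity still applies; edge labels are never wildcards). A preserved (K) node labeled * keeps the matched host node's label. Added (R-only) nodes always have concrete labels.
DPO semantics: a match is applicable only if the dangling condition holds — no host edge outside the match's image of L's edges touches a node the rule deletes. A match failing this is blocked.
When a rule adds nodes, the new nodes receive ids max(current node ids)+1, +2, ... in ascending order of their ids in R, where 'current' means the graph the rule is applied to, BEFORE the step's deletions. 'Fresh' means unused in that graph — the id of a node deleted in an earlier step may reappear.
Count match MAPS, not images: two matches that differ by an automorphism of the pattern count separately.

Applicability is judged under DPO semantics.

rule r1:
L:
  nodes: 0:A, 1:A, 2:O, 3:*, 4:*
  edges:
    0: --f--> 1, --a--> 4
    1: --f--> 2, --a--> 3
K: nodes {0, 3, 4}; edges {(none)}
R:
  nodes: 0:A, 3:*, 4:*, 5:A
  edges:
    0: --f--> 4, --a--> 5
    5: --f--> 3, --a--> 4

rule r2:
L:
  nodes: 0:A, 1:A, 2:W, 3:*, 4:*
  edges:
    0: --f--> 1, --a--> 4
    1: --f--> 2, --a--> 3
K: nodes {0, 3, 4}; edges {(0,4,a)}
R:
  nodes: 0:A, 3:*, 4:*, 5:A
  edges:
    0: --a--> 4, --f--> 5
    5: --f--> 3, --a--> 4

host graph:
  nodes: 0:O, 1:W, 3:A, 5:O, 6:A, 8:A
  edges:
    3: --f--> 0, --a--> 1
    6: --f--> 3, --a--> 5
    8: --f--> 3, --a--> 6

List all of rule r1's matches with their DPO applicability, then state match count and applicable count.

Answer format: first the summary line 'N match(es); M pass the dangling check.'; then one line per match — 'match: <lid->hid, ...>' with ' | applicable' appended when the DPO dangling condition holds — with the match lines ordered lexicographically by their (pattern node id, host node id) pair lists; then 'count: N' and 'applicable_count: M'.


2 match(es); 0 pass the dangling check.
match: 0->6, 1->3, 2->0, 3->1, 4->5
match: 0->8, 1->3, 2->0, 3->1, 4->6
count: 2
applicable_count: 0


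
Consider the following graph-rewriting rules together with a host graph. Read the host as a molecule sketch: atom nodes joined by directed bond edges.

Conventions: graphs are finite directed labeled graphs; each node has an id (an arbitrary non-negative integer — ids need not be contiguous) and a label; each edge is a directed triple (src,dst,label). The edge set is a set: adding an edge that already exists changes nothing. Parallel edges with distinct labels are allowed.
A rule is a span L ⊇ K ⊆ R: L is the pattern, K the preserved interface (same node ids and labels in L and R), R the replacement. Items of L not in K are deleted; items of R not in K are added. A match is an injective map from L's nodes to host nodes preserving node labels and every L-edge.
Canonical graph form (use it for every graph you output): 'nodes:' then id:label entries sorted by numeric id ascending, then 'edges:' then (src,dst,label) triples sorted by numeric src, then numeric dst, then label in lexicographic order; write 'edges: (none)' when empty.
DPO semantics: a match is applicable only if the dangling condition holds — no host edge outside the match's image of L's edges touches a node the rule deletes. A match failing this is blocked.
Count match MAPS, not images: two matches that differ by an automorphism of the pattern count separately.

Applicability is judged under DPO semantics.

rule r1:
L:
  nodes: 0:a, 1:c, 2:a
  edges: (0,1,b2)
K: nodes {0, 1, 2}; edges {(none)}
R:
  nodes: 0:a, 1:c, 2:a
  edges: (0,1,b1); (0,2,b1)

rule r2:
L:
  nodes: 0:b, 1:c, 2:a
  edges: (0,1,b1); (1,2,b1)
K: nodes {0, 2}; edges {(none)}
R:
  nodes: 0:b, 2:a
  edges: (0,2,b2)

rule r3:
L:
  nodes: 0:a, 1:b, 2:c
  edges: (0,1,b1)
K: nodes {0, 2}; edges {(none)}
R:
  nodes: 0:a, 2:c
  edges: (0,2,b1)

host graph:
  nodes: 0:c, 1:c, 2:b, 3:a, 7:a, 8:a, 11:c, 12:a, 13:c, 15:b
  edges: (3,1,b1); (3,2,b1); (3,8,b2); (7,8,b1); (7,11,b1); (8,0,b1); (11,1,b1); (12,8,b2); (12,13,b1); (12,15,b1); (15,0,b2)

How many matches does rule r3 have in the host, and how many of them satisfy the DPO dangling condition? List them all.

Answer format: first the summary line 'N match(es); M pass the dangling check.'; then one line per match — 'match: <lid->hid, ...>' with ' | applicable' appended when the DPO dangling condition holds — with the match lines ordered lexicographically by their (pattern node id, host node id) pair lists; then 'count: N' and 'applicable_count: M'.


8 match(es); 4 pass the dangling check.
match: 0->3, 1->2, 2->0 | applicable
match: 0->3, 1->2, 2->1 | applicable
match: 0->3, 1->2, 2->11 | applicable
match: 0->3, 1->2, 2->13 | applicable
match: 0->12, 1->15, 2->0
match: 0->12, 1->15, 2->1
match: 0->12, 1->15, 2->11
match: 0->12, 1->15, 2->13
count: 8
applicable_count: 4


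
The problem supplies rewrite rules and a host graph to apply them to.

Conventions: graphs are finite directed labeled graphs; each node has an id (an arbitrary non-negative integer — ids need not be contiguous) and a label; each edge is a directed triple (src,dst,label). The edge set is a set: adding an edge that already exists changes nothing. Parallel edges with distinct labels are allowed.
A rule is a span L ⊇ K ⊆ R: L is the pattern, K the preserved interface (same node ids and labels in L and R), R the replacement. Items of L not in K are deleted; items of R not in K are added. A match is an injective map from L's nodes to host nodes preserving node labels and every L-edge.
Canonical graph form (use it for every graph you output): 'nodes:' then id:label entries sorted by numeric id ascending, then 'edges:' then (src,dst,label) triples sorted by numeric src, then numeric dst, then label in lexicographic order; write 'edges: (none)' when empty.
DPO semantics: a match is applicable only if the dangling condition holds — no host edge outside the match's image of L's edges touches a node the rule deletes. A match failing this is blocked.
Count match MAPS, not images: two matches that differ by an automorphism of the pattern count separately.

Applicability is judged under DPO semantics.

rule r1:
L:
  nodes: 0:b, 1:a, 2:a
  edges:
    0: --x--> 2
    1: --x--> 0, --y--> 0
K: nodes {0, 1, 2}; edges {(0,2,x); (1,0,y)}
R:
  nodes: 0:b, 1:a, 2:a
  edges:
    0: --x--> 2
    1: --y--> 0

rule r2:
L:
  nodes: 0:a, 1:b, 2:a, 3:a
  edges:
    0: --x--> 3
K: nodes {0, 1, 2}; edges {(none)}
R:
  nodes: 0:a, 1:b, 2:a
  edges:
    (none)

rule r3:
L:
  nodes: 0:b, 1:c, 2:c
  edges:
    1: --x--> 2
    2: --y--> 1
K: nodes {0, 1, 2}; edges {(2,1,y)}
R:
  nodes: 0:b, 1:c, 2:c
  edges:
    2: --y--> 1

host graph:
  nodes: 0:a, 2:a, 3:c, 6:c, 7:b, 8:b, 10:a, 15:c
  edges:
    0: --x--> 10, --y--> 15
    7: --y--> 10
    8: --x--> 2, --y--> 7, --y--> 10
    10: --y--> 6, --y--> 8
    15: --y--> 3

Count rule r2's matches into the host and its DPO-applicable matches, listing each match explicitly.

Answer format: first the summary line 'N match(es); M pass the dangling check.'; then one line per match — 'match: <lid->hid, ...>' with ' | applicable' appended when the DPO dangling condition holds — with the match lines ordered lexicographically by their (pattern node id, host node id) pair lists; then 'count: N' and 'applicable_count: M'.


2 match(es); 0 pass the dangling check.
match: 0->0, 1->7, 2->2, 3->10
match: 0->0, 1->8, 2->2, 3->10
count: 2
applicable_count: 0


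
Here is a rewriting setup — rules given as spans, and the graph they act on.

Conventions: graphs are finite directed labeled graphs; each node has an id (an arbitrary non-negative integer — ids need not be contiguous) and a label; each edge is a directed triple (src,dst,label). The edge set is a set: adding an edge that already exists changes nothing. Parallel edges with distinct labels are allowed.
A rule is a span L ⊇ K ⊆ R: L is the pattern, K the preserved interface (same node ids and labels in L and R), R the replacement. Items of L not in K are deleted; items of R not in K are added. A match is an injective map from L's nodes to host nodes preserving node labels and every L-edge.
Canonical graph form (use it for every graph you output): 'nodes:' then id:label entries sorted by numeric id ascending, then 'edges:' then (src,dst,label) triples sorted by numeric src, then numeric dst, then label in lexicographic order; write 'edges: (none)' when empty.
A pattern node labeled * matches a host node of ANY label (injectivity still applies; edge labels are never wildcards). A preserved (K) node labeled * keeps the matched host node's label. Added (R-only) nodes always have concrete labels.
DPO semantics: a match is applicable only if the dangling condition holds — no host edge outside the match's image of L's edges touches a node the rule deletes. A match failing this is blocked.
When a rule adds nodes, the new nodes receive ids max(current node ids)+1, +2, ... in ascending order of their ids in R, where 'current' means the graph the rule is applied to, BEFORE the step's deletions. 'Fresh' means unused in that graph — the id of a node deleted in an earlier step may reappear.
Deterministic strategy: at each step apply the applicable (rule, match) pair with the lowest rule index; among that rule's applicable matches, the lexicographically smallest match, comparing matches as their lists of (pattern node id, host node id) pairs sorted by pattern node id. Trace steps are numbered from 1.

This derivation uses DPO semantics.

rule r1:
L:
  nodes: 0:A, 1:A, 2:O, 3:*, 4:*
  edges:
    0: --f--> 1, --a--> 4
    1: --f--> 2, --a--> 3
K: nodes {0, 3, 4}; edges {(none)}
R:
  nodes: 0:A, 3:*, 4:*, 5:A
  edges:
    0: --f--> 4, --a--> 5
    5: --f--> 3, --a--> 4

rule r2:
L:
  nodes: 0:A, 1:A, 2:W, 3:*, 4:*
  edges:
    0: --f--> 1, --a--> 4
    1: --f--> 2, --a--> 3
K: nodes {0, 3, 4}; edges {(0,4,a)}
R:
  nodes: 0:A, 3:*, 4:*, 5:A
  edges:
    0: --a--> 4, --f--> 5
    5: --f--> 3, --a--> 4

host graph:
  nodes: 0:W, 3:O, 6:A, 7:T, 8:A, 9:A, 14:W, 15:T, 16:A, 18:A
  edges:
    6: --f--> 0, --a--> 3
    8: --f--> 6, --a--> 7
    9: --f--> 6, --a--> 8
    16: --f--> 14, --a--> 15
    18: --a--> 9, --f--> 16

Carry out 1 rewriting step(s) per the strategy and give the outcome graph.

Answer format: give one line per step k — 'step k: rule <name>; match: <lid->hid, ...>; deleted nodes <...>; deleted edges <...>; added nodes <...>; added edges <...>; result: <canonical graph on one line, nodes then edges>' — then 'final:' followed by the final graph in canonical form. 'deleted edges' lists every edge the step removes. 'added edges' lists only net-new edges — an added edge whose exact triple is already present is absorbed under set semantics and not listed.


step 1: rule r2; match: 0->18, 1->16, 2->14, 3->15, 4->9; deleted nodes 14, 16; deleted edges (16,14,f); (16,15,a); (18,16,f); added nodes 19; added edges (18,19,f); (19,9,a); (19,15,f); result: nodes: 0:W, 3:O, 6:A, 7:T, 8:A, 9:A, 15:T, 18:A, 19:A edges: (6,0,f); (6,3,a); (8,6,f); (8,7,a); (9,6,f); (9,8,a); (18,9,a); (18,19,f); (19,9,a); (19,15,f)
final:
nodes: 0:W, 3:O, 6:A, 7:T, 8:A, 9:A, 15:T, 18:A, 19:A
edges: (6,0,f); (6,3,a); (8,6,f); (8,7,a); (9,6,f); (9,8,a); (18,9,a); (18,19,f); (19,9,a); (19,15,f)


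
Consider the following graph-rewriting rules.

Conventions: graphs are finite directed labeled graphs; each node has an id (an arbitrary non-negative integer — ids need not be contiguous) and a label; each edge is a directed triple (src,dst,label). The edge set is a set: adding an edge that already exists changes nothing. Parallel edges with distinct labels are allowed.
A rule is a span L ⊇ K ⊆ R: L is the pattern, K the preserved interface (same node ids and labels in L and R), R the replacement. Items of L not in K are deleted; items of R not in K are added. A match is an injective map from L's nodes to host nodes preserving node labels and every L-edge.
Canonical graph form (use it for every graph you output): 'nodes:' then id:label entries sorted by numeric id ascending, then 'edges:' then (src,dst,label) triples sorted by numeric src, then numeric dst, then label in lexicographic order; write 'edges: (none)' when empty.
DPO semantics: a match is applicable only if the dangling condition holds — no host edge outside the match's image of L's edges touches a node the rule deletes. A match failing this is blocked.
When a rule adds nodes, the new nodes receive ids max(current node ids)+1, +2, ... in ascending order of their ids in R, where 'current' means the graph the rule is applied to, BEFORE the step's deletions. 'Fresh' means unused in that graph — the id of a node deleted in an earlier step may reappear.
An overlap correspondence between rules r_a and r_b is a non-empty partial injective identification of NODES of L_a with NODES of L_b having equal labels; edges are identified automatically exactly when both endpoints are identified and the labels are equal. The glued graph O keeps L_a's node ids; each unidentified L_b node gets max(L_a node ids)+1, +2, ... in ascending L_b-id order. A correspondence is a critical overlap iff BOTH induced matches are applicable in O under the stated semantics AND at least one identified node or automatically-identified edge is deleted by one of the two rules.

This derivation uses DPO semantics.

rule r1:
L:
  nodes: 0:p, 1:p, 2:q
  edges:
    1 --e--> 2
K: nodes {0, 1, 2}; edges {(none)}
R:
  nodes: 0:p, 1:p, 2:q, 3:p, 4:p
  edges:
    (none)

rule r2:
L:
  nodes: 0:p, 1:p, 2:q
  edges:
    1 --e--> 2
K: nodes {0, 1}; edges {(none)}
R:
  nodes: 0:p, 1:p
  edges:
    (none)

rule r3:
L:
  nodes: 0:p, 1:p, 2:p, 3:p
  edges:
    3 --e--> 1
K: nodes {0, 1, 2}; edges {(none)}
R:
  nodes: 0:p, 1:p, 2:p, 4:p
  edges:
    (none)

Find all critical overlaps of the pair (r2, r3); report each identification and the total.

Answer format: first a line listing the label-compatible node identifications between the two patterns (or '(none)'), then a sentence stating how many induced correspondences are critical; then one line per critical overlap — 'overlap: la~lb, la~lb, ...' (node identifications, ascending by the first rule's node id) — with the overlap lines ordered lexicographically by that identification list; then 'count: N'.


label-compatible node identifications between L(r2) and L(r3): 0~0, 0~1, 0~2, 0~3, 1~0, 1~1, 1~2, 1~3
4 of the induced correspondences are critical overlaps of r2 and r3.
overlap: 0~3
overlap: 0~3, 1~0
overlap: 0~3, 1~1
overlap: 0~3, 1~2
count: 4
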